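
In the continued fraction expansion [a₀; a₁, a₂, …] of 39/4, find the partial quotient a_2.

3

Repeatedly divide and take the remainder:
39 = 9·4 + 3, so a_0 = 9
4 = 1·3 + 1, so a_1 = 1
3 = 3·1 + 0, so a_2 = 3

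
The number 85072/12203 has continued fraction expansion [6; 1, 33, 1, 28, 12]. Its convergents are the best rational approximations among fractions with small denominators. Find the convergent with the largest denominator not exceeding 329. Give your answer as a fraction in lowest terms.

244/35

List convergents until the denominator exceeds the bound:
a_0 = 6: 6/1  (≤ bound)
a_1 = 1: 7/1  (≤ bound)
a_2 = 33: 237/34  (≤ bound)
a_3 = 1: 244/35  (≤ bound)
a_4 = 28: 7069/1014  (> 329, stop)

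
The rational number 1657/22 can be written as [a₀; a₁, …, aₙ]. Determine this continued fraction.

Apply division with remainder until the remainder is 0:
1657 ÷ 22 → quotient 75, remainder 7
22 ÷ 7 → quotient 3, remainder 1
7 ÷ 1 → quotient 7, remainder 0

[75; 3, 7]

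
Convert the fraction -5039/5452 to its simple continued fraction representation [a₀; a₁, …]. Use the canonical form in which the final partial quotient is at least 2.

Run the Euclidean algorithm, recording each quotient:
-5039 = -1·5452 + 413, so a_0 = -1
5452 = 13·413 + 83, so a_1 = 13
413 = 4·83 + 81, so a_2 = 4
83 = 1·81 + 2, so a_3 = 1
81 = 40·2 + 1, so a_4 = 40
2 = 2·1 + 0, so a_5 = 2

[-1; 13, 4, 1, 40, 2]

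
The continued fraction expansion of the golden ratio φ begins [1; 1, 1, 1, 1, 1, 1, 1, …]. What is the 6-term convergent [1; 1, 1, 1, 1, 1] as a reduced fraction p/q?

Use the convergent recurrence hₖ = aₖ·hₖ₋₁ + hₖ₋₂ (and likewise for the denominators kₖ):
a_0 = 1: 1/1
a_1 = 1: 2/1
a_2 = 1: 3/2
a_3 = 1: 5/3
a_4 = 1: 8/5
a_5 = 1: 13/8

13/8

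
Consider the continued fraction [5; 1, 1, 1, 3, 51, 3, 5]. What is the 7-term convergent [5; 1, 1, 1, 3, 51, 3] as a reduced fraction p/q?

Starting at the tail and folding back:
Start with 3.
51 + 1/(3/1) = 51 + 1/3 = 154/3
3 + 1/(154/3) = 3 + 3/154 = 465/154
1 + 1/(465/154) = 1 + 154/465 = 619/465
1 + 1/(619/465) = 1 + 465/619 = 1084/619
1 + 1/(1084/619) = 1 + 619/1084 = 1703/1084
5 + 1/(1703/1084) = 5 + 1084/1703 = 9599/1703

9599/1703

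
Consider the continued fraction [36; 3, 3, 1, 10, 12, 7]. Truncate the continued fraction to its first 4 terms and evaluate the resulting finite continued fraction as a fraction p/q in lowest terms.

472/13

Collapse the nested fraction from the inside out:
Start with 1.
3 + 1/(1/1) = 3 + 1/1 = 4/1
3 + 1/(4/1) = 3 + 1/4 = 13/4
36 + 1/(13/4) = 36 + 4/13 = 472/13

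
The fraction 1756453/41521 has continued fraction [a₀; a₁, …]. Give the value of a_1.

1756453 = 42·41521 + 12571, so a_0 = 42
41521 = 3·12571 + 3808, so a_1 = 3

3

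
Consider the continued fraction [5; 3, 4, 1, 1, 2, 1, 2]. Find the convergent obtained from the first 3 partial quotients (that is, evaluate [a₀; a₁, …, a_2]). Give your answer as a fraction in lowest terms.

Compute successive convergents:
a_0 = 5: 5/1
a_1 = 3: 16/3
a_2 = 4: 69/13

69/13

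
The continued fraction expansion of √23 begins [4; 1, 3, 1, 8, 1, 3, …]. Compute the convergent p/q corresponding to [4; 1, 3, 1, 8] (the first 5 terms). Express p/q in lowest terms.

Start with 8.
1 + 1/(8/1) = 1 + 1/8 = 9/8
3 + 1/(9/8) = 3 + 8/9 = 35/9
1 + 1/(35/9) = 1 + 9/35 = 44/35
4 + 1/(44/35) = 4 + 35/44 = 211/44

211/44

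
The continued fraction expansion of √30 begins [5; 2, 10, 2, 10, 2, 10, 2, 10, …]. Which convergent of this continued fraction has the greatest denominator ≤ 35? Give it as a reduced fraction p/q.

115/21

List convergents until the denominator exceeds the bound:
a_0 = 5: 5/1  (≤ bound)
a_1 = 2: 11/2  (≤ bound)
a_2 = 10: 115/21  (≤ bound)
a_3 = 2: 241/44  (> 35, stop)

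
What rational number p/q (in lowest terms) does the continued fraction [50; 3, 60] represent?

Starting at the tail and folding back:
Start with 60.
3 + 1/(60/1) = 3 + 1/60 = 181/60
50 + 1/(181/60) = 50 + 60/181 = 9110/181

9110/181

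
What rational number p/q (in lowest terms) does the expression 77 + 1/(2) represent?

155/2

Start with 2.
77 + 1/(2/1) = 77 + 1/2 = 155/2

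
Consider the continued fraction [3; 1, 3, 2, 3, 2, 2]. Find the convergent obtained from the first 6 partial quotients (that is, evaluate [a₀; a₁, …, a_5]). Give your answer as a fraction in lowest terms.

268/71

Start with 2.
3 + 1/(2/1) = 3 + 1/2 = 7/2
2 + 1/(7/2) = 2 + 2/7 = 16/7
3 + 1/(16/7) = 3 + 7/16 = 55/16
1 + 1/(55/16) = 1 + 16/55 = 71/55
3 + 1/(71/55) = 3 + 55/71 = 268/71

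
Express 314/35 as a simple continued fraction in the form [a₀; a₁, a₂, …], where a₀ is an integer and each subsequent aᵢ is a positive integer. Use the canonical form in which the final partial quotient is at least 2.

314 = 8·35 + 34, so a_0 = 8
35 = 1·34 + 1, so a_1 = 1
34 = 34·1 + 0, so a_2 = 34

[8; 1, 34]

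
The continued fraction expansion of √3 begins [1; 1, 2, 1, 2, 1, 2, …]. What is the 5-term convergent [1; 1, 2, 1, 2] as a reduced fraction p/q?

19/11

Compute successive convergents:
a_0 = 1: 1/1
a_1 = 1: 2/1
a_2 = 2: 5/3
a_3 = 1: 7/4
a_4 = 2: 19/11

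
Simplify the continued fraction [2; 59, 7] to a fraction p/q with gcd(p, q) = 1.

a_0 = 2: 2/1
a_1 = 59: 119/59
a_2 = 7: 835/414

835/414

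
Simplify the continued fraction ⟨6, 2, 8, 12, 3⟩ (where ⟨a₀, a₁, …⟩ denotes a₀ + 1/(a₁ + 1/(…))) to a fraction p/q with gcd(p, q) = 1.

Start with 3.
12 + 1/(3/1) = 12 + 1/3 = 37/3
8 + 1/(37/3) = 8 + 3/37 = 299/37
2 + 1/(299/37) = 2 + 37/299 = 635/299
6 + 1/(635/299) = 6 + 299/635 = 4109/635

4109/635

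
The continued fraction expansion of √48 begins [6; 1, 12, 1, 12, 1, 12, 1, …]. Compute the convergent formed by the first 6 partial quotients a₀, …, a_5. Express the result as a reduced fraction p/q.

1351/195

Collapse the nested fraction from the inside out:
Start with 1.
12 + 1/(1/1) = 12 + 1/1 = 13/1
1 + 1/(13/1) = 1 + 1/13 = 14/13
12 + 1/(14/13) = 12 + 13/14 = 181/14
1 + 1/(181/14) = 1 + 14/181 = 195/181
6 + 1/(195/181) = 6 + 181/195 = 1351/195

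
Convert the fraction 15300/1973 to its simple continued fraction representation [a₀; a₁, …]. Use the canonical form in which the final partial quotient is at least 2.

[7; 1, 3, 13, 12, 3]

Run the Euclidean algorithm, recording each quotient:
⌊15300/1973⌋ = 7, remainder 1489
⌊1973/1489⌋ = 1, remainder 484
⌊1489/484⌋ = 3, remainder 37
⌊484/37⌋ = 13, remainder 3
⌊37/3⌋ = 12, remainder 1
⌊3/1⌋ = 3, remainder 0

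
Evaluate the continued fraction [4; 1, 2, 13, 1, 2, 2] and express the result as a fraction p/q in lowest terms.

Start with 2.
2 + 1/(2/1) = 2 + 1/2 = 5/2
1 + 1/(5/2) = 1 + 2/5 = 7/5
13 + 1/(7/5) = 13 + 5/7 = 96/7
2 + 1/(96/7) = 2 + 7/96 = 199/96
1 + 1/(199/96) = 1 + 96/199 = 295/199
4 + 1/(295/199) = 4 + 199/295 = 1379/295

1379/295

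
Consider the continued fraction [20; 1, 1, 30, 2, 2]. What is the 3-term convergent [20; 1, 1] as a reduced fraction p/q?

41/2

a_0 = 20: 20/1
a_1 = 1: 21/1
a_2 = 1: 41/2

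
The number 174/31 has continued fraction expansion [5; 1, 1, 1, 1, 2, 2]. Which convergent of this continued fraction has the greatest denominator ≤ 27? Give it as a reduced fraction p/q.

73/13

a_0 = 5: 5/1  (≤ bound)
a_1 = 1: 6/1  (≤ bound)
a_2 = 1: 11/2  (≤ bound)
a_3 = 1: 17/3  (≤ bound)
a_4 = 1: 28/5  (≤ bound)
a_5 = 2: 73/13  (≤ bound)
a_6 = 2: 174/31  (> 27, stop)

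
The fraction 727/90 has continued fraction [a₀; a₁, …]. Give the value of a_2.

1

727 ÷ 90 → quotient 8, remainder 7
90 ÷ 7 → quotient 12, remainder 6
7 ÷ 6 → quotient 1, remainder 1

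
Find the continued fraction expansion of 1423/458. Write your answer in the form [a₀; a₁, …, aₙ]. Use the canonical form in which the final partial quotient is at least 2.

[3; 9, 2, 1, 7, 2]

Apply division with remainder until the remainder is 0:
⌊1423/458⌋ = 3, remainder 49
⌊458/49⌋ = 9, remainder 17
⌊49/17⌋ = 2, remainder 15
⌊17/15⌋ = 1, remainder 2
⌊15/2⌋ = 7, remainder 1
⌊2/1⌋ = 2, remainder 0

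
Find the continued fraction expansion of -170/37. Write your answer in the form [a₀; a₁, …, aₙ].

[-5; 2, 2, 7]

Repeatedly divide and take the remainder:
⌊-170/37⌋ = -5, remainder 15
⌊37/15⌋ = 2, remainder 7
⌊15/7⌋ = 2, remainder 1
⌊7/1⌋ = 7, remainder 0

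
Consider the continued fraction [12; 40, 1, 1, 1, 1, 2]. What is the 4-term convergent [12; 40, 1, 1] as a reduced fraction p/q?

a_0 = 12: 12/1
a_1 = 40: 481/40
a_2 = 1: 493/41
a_3 = 1: 974/81

974/81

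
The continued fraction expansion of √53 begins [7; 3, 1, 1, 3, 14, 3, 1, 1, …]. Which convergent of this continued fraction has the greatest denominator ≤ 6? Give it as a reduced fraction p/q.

29/4

a_0 = 7: 7/1  (≤ bound)
a_1 = 3: 22/3  (≤ bound)
a_2 = 1: 29/4  (≤ bound)
a_3 = 1: 51/7  (> 6, stop)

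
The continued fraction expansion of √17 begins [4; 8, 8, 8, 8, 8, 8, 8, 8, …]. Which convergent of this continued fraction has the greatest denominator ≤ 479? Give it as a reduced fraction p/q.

List convergents until the denominator exceeds the bound:
a_0 = 4: 4/1  (≤ bound)
a_1 = 8: 33/8  (≤ bound)
a_2 = 8: 268/65  (≤ bound)
a_3 = 8: 2177/528  (> 479, stop)

268/65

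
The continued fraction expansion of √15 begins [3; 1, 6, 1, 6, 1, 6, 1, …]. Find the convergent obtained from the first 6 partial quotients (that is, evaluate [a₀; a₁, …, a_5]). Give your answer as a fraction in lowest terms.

244/63

a_0 = 3: 3/1
a_1 = 1: 4/1
a_2 = 6: 27/7
a_3 = 1: 31/8
a_4 = 6: 213/55
a_5 = 1: 244/63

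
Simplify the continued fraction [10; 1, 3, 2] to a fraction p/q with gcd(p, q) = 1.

Compute successive convergents:
a_0 = 10: 10/1
a_1 = 1: 11/1
a_2 = 3: 43/4
a_3 = 2: 97/9

97/9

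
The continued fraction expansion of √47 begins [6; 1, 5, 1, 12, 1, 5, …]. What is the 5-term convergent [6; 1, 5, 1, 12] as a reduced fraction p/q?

617/90

Work from the innermost term outward:
Start with 12.
1 + 1/(12/1) = 1 + 1/12 = 13/12
5 + 1/(13/12) = 5 + 12/13 = 77/13
1 + 1/(77/13) = 1 + 13/77 = 90/77
6 + 1/(90/77) = 6 + 77/90 = 617/90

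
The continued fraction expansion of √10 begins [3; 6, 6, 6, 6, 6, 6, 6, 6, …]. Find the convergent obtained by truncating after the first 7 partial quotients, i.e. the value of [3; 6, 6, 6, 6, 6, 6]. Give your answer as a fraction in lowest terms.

168717/53353

a_0 = 3: 3/1
a_1 = 6: 19/6
a_2 = 6: 117/37
a_3 = 6: 721/228
a_4 = 6: 4443/1405
a_5 = 6: 27379/8658
a_6 = 6: 168717/53353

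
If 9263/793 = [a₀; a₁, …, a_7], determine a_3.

7

⌊9263/793⌋ = 11, remainder 540
⌊793/540⌋ = 1, remainder 253
⌊540/253⌋ = 2, remainder 34
⌊253/34⌋ = 7, remainder 15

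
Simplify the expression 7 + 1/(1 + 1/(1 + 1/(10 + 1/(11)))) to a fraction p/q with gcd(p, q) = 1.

a_0 = 7: 7/1
a_1 = 1: 8/1
a_2 = 1: 15/2
a_3 = 10: 158/21
a_4 = 11: 1753/233

1753/233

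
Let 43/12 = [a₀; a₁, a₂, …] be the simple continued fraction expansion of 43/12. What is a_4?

43 = 3·12 + 7, so a_0 = 3
12 = 1·7 + 5, so a_1 = 1
7 = 1·5 + 2, so a_2 = 1
5 = 2·2 + 1, so a_3 = 2
2 = 2·1 + 0, so a_4 = 2

2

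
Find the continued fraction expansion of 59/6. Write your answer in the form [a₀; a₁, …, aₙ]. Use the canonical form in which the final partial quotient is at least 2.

[9; 1, 5]

Repeatedly divide and take the remainder:
⌊59/6⌋ = 9, remainder 5
⌊6/5⌋ = 1, remainder 1
⌊5/1⌋ = 5, remainder 0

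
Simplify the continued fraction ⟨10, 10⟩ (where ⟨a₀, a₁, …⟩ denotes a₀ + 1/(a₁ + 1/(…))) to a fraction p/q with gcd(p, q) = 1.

101/10

Starting at the tail and folding back:
Start with 10.
10 + 1/(10/1) = 10 + 1/10 = 101/10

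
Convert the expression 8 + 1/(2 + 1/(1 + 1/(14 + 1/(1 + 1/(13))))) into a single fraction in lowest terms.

5463/655

a_0 = 8: 8/1
a_1 = 2: 17/2
a_2 = 1: 25/3
a_3 = 14: 367/44
a_4 = 1: 392/47
a_5 = 13: 5463/655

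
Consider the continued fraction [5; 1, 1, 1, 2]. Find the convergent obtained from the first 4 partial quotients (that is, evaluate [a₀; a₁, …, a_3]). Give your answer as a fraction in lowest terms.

17/3

Start with 1.
1 + 1/(1/1) = 1 + 1/1 = 2/1
1 + 1/(2/1) = 1 + 1/2 = 3/2
5 + 1/(3/2) = 5 + 2/3 = 17/3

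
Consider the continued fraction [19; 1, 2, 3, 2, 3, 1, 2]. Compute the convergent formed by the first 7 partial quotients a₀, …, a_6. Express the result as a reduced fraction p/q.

2009/102

a_0 = 19: 19/1
a_1 = 1: 20/1
a_2 = 2: 59/3
a_3 = 3: 197/10
a_4 = 2: 453/23
a_5 = 3: 1556/79
a_6 = 1: 2009/102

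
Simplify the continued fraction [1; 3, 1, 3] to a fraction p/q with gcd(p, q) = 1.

a_0 = 1: 1/1
a_1 = 3: 4/3
a_2 = 1: 5/4
a_3 = 3: 19/15

19/15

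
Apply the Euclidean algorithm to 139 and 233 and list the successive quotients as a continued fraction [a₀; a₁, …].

Apply division with remainder until the remainder is 0:
⌊139/233⌋ = 0, remainder 139
⌊233/139⌋ = 1, remainder 94
⌊139/94⌋ = 1, remainder 45
⌊94/45⌋ = 2, remainder 4
⌊45/4⌋ = 11, remainder 1
⌊4/1⌋ = 4, remainder 0

[0; 1, 1, 2, 11, 4]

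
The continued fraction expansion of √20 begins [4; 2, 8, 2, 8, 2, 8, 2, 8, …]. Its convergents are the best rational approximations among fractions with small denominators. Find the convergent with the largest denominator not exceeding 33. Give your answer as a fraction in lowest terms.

76/17

a_0 = 4: 4/1  (≤ bound)
a_1 = 2: 9/2  (≤ bound)
a_2 = 8: 76/17  (≤ bound)
a_3 = 2: 161/36  (> 33, stop)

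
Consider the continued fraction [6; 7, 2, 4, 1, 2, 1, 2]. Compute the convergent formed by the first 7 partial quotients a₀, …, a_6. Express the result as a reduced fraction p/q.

Work from the innermost term outward:
Start with 1.
2 + 1/(1/1) = 2 + 1/1 = 3/1
1 + 1/(3/1) = 1 + 1/3 = 4/3
4 + 1/(4/3) = 4 + 3/4 = 19/4
2 + 1/(19/4) = 2 + 4/19 = 42/19
7 + 1/(42/19) = 7 + 19/42 = 313/42
6 + 1/(313/42) = 6 + 42/313 = 1920/313

1920/313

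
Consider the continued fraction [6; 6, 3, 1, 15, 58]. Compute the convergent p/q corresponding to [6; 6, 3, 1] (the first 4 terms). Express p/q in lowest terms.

154/25

Start with 1.
3 + 1/(1/1) = 3 + 1/1 = 4/1
6 + 1/(4/1) = 6 + 1/4 = 25/4
6 + 1/(25/4) = 6 + 4/25 = 154/25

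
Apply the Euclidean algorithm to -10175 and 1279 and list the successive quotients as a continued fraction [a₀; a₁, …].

Run the Euclidean algorithm, recording each quotient:
-10175 = -8·1279 + 57, so a_0 = -8
1279 = 22·57 + 25, so a_1 = 22
57 = 2·25 + 7, so a_2 = 2
25 = 3·7 + 4, so a_3 = 3
7 = 1·4 + 3, so a_4 = 1
4 = 1·3 + 1, so a_5 = 1
3 = 3·1 + 0, so a_6 = 3

[-8; 22, 2, 3, 1, 1, 3]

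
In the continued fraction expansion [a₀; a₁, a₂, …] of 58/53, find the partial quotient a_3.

1

⌊58/53⌋ = 1, remainder 5
⌊53/5⌋ = 10, remainder 3
⌊5/3⌋ = 1, remainder 2
⌊3/2⌋ = 1, remainder 1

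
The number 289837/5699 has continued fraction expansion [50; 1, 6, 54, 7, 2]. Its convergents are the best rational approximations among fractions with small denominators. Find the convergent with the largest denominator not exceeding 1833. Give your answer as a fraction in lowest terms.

a_0 = 50: 50/1  (≤ bound)
a_1 = 1: 51/1  (≤ bound)
a_2 = 6: 356/7  (≤ bound)
a_3 = 54: 19275/379  (≤ bound)
a_4 = 7: 135281/2660  (> 1833, stop)

19275/379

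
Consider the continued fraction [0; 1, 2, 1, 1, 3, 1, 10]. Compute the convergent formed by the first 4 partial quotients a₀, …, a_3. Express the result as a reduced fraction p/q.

3/4

Compute successive convergents:
a_0 = 0: 0/1
a_1 = 1: 1/1
a_2 = 2: 2/3
a_3 = 1: 3/4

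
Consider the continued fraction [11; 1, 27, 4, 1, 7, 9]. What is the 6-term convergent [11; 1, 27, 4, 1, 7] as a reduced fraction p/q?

13161/1100

Compute successive convergents:
a_0 = 11: 11/1
a_1 = 1: 12/1
a_2 = 27: 335/28
a_3 = 4: 1352/113
a_4 = 1: 1687/141
a_5 = 7: 13161/1100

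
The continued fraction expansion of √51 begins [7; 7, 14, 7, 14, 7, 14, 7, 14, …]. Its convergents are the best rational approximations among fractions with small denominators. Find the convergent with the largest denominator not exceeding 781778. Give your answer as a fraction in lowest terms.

499850/69993

a_0 = 7: 7/1  (≤ bound)
a_1 = 7: 50/7  (≤ bound)
a_2 = 14: 707/99  (≤ bound)
a_3 = 7: 4999/700  (≤ bound)
a_4 = 14: 70693/9899  (≤ bound)
a_5 = 7: 499850/69993  (≤ bound)
a_6 = 14: 7068593/989801  (> 781778, stop)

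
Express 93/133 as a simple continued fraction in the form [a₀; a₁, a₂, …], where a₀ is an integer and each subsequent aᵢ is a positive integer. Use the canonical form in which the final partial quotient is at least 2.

93 ÷ 133 → quotient 0, remainder 93
133 ÷ 93 → quotient 1, remainder 40
93 ÷ 40 → quotient 2, remainder 13
40 ÷ 13 → quotient 3, remainder 1
13 ÷ 1 → quotient 13, remainder 0

[0; 1, 2, 3, 13]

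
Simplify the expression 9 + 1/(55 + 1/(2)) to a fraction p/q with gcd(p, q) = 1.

1001/111

Start with 2.
55 + 1/(2/1) = 55 + 1/2 = 111/2
9 + 1/(111/2) = 9 + 2/111 = 1001/111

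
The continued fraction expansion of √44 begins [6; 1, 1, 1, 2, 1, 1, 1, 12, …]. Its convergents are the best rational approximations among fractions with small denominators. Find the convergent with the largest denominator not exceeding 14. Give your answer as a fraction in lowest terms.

73/11

List convergents until the denominator exceeds the bound:
a_0 = 6: 6/1  (≤ bound)
a_1 = 1: 7/1  (≤ bound)
a_2 = 1: 13/2  (≤ bound)
a_3 = 1: 20/3  (≤ bound)
a_4 = 2: 53/8  (≤ bound)
a_5 = 1: 73/11  (≤ bound)
a_6 = 1: 126/19  (> 14, stop)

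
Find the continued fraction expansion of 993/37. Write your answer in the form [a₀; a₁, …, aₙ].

[26; 1, 5, 6]

⌊993/37⌋ = 26, remainder 31
⌊37/31⌋ = 1, remainder 6
⌊31/6⌋ = 5, remainder 1
⌊6/1⌋ = 6, remainder 0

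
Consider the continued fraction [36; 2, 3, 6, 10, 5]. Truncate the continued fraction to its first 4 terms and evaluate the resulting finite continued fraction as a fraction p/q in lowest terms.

Compute successive convergents:
a_0 = 36: 36/1
a_1 = 2: 73/2
a_2 = 3: 255/7
a_3 = 6: 1603/44

1603/44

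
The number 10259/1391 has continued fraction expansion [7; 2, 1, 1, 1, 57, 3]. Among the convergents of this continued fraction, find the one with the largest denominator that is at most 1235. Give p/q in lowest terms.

3400/461

List convergents until the denominator exceeds the bound:
a_0 = 7: 7/1  (≤ bound)
a_1 = 2: 15/2  (≤ bound)
a_2 = 1: 22/3  (≤ bound)
a_3 = 1: 37/5  (≤ bound)
a_4 = 1: 59/8  (≤ bound)
a_5 = 57: 3400/461  (≤ bound)
a_6 = 3: 10259/1391  (> 1235, stop)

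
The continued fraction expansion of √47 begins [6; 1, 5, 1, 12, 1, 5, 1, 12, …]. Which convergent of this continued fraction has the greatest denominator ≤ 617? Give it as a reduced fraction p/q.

3942/575

List convergents until the denominator exceeds the bound:
a_0 = 6: 6/1  (≤ bound)
a_1 = 1: 7/1  (≤ bound)
a_2 = 5: 41/6  (≤ bound)
a_3 = 1: 48/7  (≤ bound)
a_4 = 12: 617/90  (≤ bound)
a_5 = 1: 665/97  (≤ bound)
a_6 = 5: 3942/575  (≤ bound)
a_7 = 1: 4607/672  (> 617, stop)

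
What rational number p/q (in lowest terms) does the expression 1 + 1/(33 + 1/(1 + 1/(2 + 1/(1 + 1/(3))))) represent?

a_0 = 1: 1/1
a_1 = 33: 34/33
a_2 = 1: 35/34
a_3 = 2: 104/101
a_4 = 1: 139/135
a_5 = 3: 521/506

521/506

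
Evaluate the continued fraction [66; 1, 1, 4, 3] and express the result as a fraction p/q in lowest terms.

1930/29

Compute successive convergents:
a_0 = 66: 66/1
a_1 = 1: 67/1
a_2 = 1: 133/2
a_3 = 4: 599/9
a_4 = 3: 1930/29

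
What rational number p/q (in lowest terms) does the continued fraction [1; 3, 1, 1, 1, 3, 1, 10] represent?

701/550

a_0 = 1: 1/1
a_1 = 3: 4/3
a_2 = 1: 5/4
a_3 = 1: 9/7
a_4 = 1: 14/11
a_5 = 3: 51/40
a_6 = 1: 65/51
a_7 = 10: 701/550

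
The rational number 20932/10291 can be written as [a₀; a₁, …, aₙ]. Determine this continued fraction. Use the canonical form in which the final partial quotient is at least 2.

[2; 29, 2, 2, 13, 1, 1, 2]

Apply division with remainder until the remainder is 0:
⌊20932/10291⌋ = 2, remainder 350
⌊10291/350⌋ = 29, remainder 141
⌊350/141⌋ = 2, remainder 68
⌊141/68⌋ = 2, remainder 5
⌊68/5⌋ = 13, remainder 3
⌊5/3⌋ = 1, remainder 2
⌊3/2⌋ = 1, remainder 1
⌊2/1⌋ = 2, remainder 0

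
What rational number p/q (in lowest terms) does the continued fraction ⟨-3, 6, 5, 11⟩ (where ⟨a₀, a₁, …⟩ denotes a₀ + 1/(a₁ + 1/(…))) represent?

Start with 11.
5 + 1/(11/1) = 5 + 1/11 = 56/11
6 + 1/(56/11) = 6 + 11/56 = 347/56
-3 + 1/(347/56) = -3 + 56/347 = -985/347

-985/347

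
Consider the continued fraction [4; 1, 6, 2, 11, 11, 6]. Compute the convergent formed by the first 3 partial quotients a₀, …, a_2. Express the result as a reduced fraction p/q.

34/7

a_0 = 4: 4/1
a_1 = 1: 5/1
a_2 = 6: 34/7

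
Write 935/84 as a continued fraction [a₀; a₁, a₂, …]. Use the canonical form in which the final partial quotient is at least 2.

935 = 11·84 + 11, so a_0 = 11
84 = 7·11 + 7, so a_1 = 7
11 = 1·7 + 4, so a_2 = 1
7 = 1·4 + 3, so a_3 = 1
4 = 1·3 + 1, so a_4 = 1
3 = 3·1 + 0, so a_5 = 3

[11; 7, 1, 1, 1, 3]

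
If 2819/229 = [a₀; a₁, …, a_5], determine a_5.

Apply division with remainder until the remainder is 0:
2819 ÷ 229 → quotient 12, remainder 71
229 ÷ 71 → quotient 3, remainder 16
71 ÷ 16 → quotient 4, remainder 7
16 ÷ 7 → quotient 2, remainder 2
7 ÷ 2 → quotient 3, remainder 1
2 ÷ 1 → quotient 2, remainder 0

2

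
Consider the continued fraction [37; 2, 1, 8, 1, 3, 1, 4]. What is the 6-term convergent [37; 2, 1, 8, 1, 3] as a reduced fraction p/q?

Start with 3.
1 + 1/(3/1) = 1 + 1/3 = 4/3
8 + 1/(4/3) = 8 + 3/4 = 35/4
1 + 1/(35/4) = 1 + 4/35 = 39/35
2 + 1/(39/35) = 2 + 35/39 = 113/39
37 + 1/(113/39) = 37 + 39/113 = 4220/113

4220/113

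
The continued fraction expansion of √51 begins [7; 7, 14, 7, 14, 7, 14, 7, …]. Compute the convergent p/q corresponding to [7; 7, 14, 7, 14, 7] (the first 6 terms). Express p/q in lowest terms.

499850/69993

a_0 = 7: 7/1
a_1 = 7: 50/7
a_2 = 14: 707/99
a_3 = 7: 4999/700
a_4 = 14: 70693/9899
a_5 = 7: 499850/69993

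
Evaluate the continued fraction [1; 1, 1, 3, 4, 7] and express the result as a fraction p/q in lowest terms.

Start with 7.
4 + 1/(7/1) = 4 + 1/7 = 29/7
3 + 1/(29/7) = 3 + 7/29 = 94/29
1 + 1/(94/29) = 1 + 29/94 = 123/94
1 + 1/(123/94) = 1 + 94/123 = 217/123
1 + 1/(217/123) = 1 + 123/217 = 340/217

340/217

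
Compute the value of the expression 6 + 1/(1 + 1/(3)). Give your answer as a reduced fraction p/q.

Start with 3.
1 + 1/(3/1) = 1 + 1/3 = 4/3
6 + 1/(4/3) = 6 + 3/4 = 27/4

27/4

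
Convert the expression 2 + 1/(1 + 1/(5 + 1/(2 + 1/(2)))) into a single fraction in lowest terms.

a_0 = 2: 2/1
a_1 = 1: 3/1
a_2 = 5: 17/6
a_3 = 2: 37/13
a_4 = 2: 91/32

91/32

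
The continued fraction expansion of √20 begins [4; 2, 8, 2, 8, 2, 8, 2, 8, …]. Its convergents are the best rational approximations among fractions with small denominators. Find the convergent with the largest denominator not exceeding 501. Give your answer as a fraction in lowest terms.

1364/305

a_0 = 4: 4/1  (≤ bound)
a_1 = 2: 9/2  (≤ bound)
a_2 = 8: 76/17  (≤ bound)
a_3 = 2: 161/36  (≤ bound)
a_4 = 8: 1364/305  (≤ bound)
a_5 = 2: 2889/646  (> 501, stop)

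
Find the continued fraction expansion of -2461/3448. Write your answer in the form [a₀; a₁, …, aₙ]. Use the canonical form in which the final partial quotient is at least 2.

Repeatedly divide and take the remainder:
⌊-2461/3448⌋ = -1, remainder 987
⌊3448/987⌋ = 3, remainder 487
⌊987/487⌋ = 2, remainder 13
⌊487/13⌋ = 37, remainder 6
⌊13/6⌋ = 2, remainder 1
⌊6/1⌋ = 6, remainder 0

[-1; 3, 2, 37, 2, 6]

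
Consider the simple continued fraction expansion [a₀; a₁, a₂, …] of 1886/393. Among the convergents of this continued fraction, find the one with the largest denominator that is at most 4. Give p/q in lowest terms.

List convergents until the denominator exceeds the bound:
a_0 = 4: 4/1  (≤ bound)
a_1 = 1: 5/1  (≤ bound)
a_2 = 3: 19/4  (≤ bound)
a_3 = 1: 24/5  (> 4, stop)

19/4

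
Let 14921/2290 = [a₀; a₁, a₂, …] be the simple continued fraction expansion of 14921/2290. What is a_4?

2

⌊14921/2290⌋ = 6, remainder 1181
⌊2290/1181⌋ = 1, remainder 1109
⌊1181/1109⌋ = 1, remainder 72
⌊1109/72⌋ = 15, remainder 29
⌊72/29⌋ = 2, remainder 14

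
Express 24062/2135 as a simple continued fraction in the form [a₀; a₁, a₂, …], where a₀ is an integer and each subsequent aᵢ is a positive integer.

[11; 3, 1, 2, 2, 1, 57]

Apply division with remainder until the remainder is 0:
⌊24062/2135⌋ = 11, remainder 577
⌊2135/577⌋ = 3, remainder 404
⌊577/404⌋ = 1, remainder 173
⌊404/173⌋ = 2, remainder 58
⌊173/58⌋ = 2, remainder 57
⌊58/57⌋ = 1, remainder 1
⌊57/1⌋ = 57, remainder 0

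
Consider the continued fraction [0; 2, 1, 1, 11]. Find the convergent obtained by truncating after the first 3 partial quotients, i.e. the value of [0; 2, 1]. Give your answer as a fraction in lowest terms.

1/3

a_0 = 0: 0/1
a_1 = 2: 1/2
a_2 = 1: 1/3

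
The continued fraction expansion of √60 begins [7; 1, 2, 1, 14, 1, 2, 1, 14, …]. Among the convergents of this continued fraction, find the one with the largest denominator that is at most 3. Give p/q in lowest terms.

23/3

a_0 = 7: 7/1  (≤ bound)
a_1 = 1: 8/1  (≤ bound)
a_2 = 2: 23/3  (≤ bound)
a_3 = 1: 31/4  (> 3, stop)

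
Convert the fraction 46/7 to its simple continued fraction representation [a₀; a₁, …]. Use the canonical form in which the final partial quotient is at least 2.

[6; 1, 1, 3]

Apply division with remainder until the remainder is 0:
46 ÷ 7 → quotient 6, remainder 4
7 ÷ 4 → quotient 1, remainder 3
4 ÷ 3 → quotient 1, remainder 1
3 ÷ 1 → quotient 3, remainder 0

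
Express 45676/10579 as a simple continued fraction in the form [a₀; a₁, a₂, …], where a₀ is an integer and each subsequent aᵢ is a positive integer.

Run the Euclidean algorithm, recording each quotient:
45676 ÷ 10579 → quotient 4, remainder 3360
10579 ÷ 3360 → quotient 3, remainder 499
3360 ÷ 499 → quotient 6, remainder 366
499 ÷ 366 → quotient 1, remainder 133
366 ÷ 133 → quotient 2, remainder 100
133 ÷ 100 → quotient 1, remainder 33
100 ÷ 33 → quotient 3, remainder 1
33 ÷ 1 → quotient 33, remainder 0

[4; 3, 6, 1, 2, 1, 3, 33]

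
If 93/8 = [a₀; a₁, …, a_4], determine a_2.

1

Apply division with remainder until the remainder is 0:
93 = 11·8 + 5, so a_0 = 11
8 = 1·5 + 3, so a_1 = 1
5 = 1·3 + 2, so a_2 = 1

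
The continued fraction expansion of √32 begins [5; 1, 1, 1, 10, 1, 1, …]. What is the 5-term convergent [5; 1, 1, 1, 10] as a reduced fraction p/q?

a_0 = 5: 5/1
a_1 = 1: 6/1
a_2 = 1: 11/2
a_3 = 1: 17/3
a_4 = 10: 181/32

181/32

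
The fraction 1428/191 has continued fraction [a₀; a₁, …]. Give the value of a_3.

9

⌊1428/191⌋ = 7, remainder 91
⌊191/91⌋ = 2, remainder 9
⌊91/9⌋ = 10, remainder 1
⌊9/1⌋ = 9, remainder 0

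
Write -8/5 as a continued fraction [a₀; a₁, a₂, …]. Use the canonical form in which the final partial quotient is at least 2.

Run the Euclidean algorithm, recording each quotient:
-8 = -2·5 + 2, so a_0 = -2
5 = 2·2 + 1, so a_1 = 2
2 = 2·1 + 0, so a_2 = 2

[-2; 2, 2]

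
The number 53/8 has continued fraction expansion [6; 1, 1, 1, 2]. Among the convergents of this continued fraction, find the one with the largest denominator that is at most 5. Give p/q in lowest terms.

a_0 = 6: 6/1  (≤ bound)
a_1 = 1: 7/1  (≤ bound)
a_2 = 1: 13/2  (≤ bound)
a_3 = 1: 20/3  (≤ bound)
a_4 = 2: 53/8  (> 5, stop)

20/3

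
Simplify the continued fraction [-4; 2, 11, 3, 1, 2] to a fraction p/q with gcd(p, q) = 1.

-912/259

Compute successive convergents:
a_0 = -4: -4/1
a_1 = 2: -7/2
a_2 = 11: -81/23
a_3 = 3: -250/71
a_4 = 1: -331/94
a_5 = 2: -912/259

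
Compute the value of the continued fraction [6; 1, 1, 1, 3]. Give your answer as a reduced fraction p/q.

73/11

a_0 = 6: 6/1
a_1 = 1: 7/1
a_2 = 1: 13/2
a_3 = 1: 20/3
a_4 = 3: 73/11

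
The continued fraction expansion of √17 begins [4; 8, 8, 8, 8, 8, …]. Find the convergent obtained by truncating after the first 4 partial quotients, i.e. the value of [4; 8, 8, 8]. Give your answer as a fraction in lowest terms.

a_0 = 4: 4/1
a_1 = 8: 33/8
a_2 = 8: 268/65
a_3 = 8: 2177/528

2177/528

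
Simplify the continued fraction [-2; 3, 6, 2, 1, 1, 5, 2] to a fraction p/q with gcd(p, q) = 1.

-2072/1231

Use the convergent recurrence hₖ = aₖ·hₖ₋₁ + hₖ₋₂ (and likewise for the denominators kₖ):
a_0 = -2: -2/1
a_1 = 3: -5/3
a_2 = 6: -32/19
a_3 = 2: -69/41
a_4 = 1: -101/60
a_5 = 1: -170/101
a_6 = 5: -951/565
a_7 = 2: -2072/1231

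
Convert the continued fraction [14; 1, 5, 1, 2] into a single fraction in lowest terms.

297/20

Start with 2.
1 + 1/(2/1) = 1 + 1/2 = 3/2
5 + 1/(3/2) = 5 + 2/3 = 17/3
1 + 1/(17/3) = 1 + 3/17 = 20/17
14 + 1/(20/17) = 14 + 17/20 = 297/20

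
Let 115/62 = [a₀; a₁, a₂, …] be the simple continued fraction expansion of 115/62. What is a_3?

⌊115/62⌋ = 1, remainder 53
⌊62/53⌋ = 1, remainder 9
⌊53/9⌋ = 5, remainder 8
⌊9/8⌋ = 1, remainder 1

1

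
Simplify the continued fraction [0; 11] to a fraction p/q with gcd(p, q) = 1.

a_0 = 0: 0/1
a_1 = 11: 1/11

1/11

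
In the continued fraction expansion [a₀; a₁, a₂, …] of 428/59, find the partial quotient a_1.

3

Repeatedly divide and take the remainder:
⌊428/59⌋ = 7, remainder 15
⌊59/15⌋ = 3, remainder 14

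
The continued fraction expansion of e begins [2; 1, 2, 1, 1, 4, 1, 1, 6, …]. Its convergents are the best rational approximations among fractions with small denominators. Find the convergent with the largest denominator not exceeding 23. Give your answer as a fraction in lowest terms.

List convergents until the denominator exceeds the bound:
a_0 = 2: 2/1  (≤ bound)
a_1 = 1: 3/1  (≤ bound)
a_2 = 2: 8/3  (≤ bound)
a_3 = 1: 11/4  (≤ bound)
a_4 = 1: 19/7  (≤ bound)
a_5 = 4: 87/32  (> 23, stop)

19/7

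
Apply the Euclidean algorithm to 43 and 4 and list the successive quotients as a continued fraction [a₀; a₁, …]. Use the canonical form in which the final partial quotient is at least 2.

Run the Euclidean algorithm, recording each quotient:
43 ÷ 4 → quotient 10, remainder 3
4 ÷ 3 → quotient 1, remainder 1
3 ÷ 1 → quotient 3, remainder 0

[10; 1, 3]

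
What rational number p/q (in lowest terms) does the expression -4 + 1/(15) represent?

-59/15

Work from the innermost term outward:
Start with 15.
-4 + 1/(15/1) = -4 + 1/15 = -59/15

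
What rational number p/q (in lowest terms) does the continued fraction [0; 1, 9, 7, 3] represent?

201/223

a_0 = 0: 0/1
a_1 = 1: 1/1
a_2 = 9: 9/10
a_3 = 7: 64/71
a_4 = 3: 201/223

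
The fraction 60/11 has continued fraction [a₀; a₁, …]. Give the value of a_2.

60 ÷ 11 → quotient 5, remainder 5
11 ÷ 5 → quotient 2, remainder 1
5 ÷ 1 → quotient 5, remainder 0

5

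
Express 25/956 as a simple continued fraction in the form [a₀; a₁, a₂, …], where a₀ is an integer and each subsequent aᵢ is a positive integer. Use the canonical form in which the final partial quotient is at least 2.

[0; 38, 4, 6]

25 ÷ 956 → quotient 0, remainder 25
956 ÷ 25 → quotient 38, remainder 6
25 ÷ 6 → quotient 4, remainder 1
6 ÷ 1 → quotient 6, remainder 0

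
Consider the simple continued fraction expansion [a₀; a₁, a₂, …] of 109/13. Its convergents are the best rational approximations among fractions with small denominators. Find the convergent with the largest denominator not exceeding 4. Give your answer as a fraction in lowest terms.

List convergents until the denominator exceeds the bound:
a_0 = 8: 8/1  (≤ bound)
a_1 = 2: 17/2  (≤ bound)
a_2 = 1: 25/3  (≤ bound)
a_3 = 1: 42/5  (> 4, stop)

25/3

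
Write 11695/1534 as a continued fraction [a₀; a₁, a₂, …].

[7; 1, 1, 1, 1, 1, 13, 14]

Run the Euclidean algorithm, recording each quotient:
11695 = 7·1534 + 957, so a_0 = 7
1534 = 1·957 + 577, so a_1 = 1
957 = 1·577 + 380, so a_2 = 1
577 = 1·380 + 197, so a_3 = 1
380 = 1·197 + 183, so a_4 = 1
197 = 1·183 + 14, so a_5 = 1
183 = 13·14 + 1, so a_6 = 13
14 = 14·1 + 0, so a_7 = 14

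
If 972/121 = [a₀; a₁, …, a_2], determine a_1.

Run the Euclidean algorithm, recording each quotient:
⌊972/121⌋ = 8, remainder 4
⌊121/4⌋ = 30, remainder 1

30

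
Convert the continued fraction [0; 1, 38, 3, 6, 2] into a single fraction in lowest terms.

Start with 2.
6 + 1/(2/1) = 6 + 1/2 = 13/2
3 + 1/(13/2) = 3 + 2/13 = 41/13
38 + 1/(41/13) = 38 + 13/41 = 1571/41
1 + 1/(1571/41) = 1 + 41/1571 = 1612/1571
0 + 1/(1612/1571) = 0 + 1571/1612 = 1571/1612

1571/1612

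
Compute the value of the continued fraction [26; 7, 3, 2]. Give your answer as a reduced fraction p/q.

1333/51

Build up convergents one term at a time:
a_0 = 26: 26/1
a_1 = 7: 183/7
a_2 = 3: 575/22
a_3 = 2: 1333/51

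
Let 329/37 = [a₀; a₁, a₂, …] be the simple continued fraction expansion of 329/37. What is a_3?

Repeatedly divide and take the remainder:
329 = 8·37 + 33, so a_0 = 8
37 = 1·33 + 4, so a_1 = 1
33 = 8·4 + 1, so a_2 = 8
4 = 4·1 + 0, so a_3 = 4

4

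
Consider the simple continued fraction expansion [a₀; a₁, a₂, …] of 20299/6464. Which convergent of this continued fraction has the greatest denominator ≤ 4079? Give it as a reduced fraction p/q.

a_0 = 3: 3/1  (≤ bound)
a_1 = 7: 22/7  (≤ bound)
a_2 = 7: 157/50  (≤ bound)
a_3 = 1: 179/57  (≤ bound)
a_4 = 7: 1410/449  (≤ bound)
a_5 = 1: 1589/506  (≤ bound)
a_6 = 5: 9355/2979  (≤ bound)
a_7 = 2: 20299/6464  (> 4079, stop)

9355/2979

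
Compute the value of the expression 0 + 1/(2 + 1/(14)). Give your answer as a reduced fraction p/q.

Compute successive convergents:
a_0 = 0: 0/1
a_1 = 2: 1/2
a_2 = 14: 14/29

14/29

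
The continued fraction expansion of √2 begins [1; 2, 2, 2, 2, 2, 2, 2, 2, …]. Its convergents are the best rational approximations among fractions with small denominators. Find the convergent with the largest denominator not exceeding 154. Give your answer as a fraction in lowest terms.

a_0 = 1: 1/1  (≤ bound)
a_1 = 2: 3/2  (≤ bound)
a_2 = 2: 7/5  (≤ bound)
a_3 = 2: 17/12  (≤ bound)
a_4 = 2: 41/29  (≤ bound)
a_5 = 2: 99/70  (≤ bound)
a_6 = 2: 239/169  (> 154, stop)

99/70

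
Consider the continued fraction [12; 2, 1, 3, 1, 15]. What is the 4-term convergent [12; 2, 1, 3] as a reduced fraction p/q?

136/11

Start with 3.
1 + 1/(3/1) = 1 + 1/3 = 4/3
2 + 1/(4/3) = 2 + 3/4 = 11/4
12 + 1/(11/4) = 12 + 4/11 = 136/11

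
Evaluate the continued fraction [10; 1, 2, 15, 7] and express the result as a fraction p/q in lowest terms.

Compute successive convergents:
a_0 = 10: 10/1
a_1 = 1: 11/1
a_2 = 2: 32/3
a_3 = 15: 491/46
a_4 = 7: 3469/325

3469/325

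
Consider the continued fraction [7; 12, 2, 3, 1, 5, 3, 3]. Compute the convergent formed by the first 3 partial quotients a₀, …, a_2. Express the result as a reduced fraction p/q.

Use the convergent recurrence hₖ = aₖ·hₖ₋₁ + hₖ₋₂ (and likewise for the denominators kₖ):
a_0 = 7: 7/1
a_1 = 12: 85/12
a_2 = 2: 177/25

177/25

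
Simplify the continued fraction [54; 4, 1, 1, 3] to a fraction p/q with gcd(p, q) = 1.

Starting at the tail and folding back:
Start with 3.
1 + 1/(3/1) = 1 + 1/3 = 4/3
1 + 1/(4/3) = 1 + 3/4 = 7/4
4 + 1/(7/4) = 4 + 4/7 = 32/7
54 + 1/(32/7) = 54 + 7/32 = 1735/32

1735/32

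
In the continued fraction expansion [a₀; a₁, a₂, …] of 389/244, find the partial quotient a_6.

Apply division with remainder until the remainder is 0:
⌊389/244⌋ = 1, remainder 145
⌊244/145⌋ = 1, remainder 99
⌊145/99⌋ = 1, remainder 46
⌊99/46⌋ = 2, remainder 7
⌊46/7⌋ = 6, remainder 4
⌊7/4⌋ = 1, remainder 3
⌊4/3⌋ = 1, remainder 1

1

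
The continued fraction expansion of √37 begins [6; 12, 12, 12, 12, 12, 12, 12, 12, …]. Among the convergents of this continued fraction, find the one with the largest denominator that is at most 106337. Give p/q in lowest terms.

128766/21169

a_0 = 6: 6/1  (≤ bound)
a_1 = 12: 73/12  (≤ bound)
a_2 = 12: 882/145  (≤ bound)
a_3 = 12: 10657/1752  (≤ bound)
a_4 = 12: 128766/21169  (≤ bound)
a_5 = 12: 1555849/255780  (> 106337, stop)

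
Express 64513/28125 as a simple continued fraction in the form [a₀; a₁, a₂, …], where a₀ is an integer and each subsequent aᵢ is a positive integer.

[2; 3, 2, 2, 10, 3, 51]

Run the Euclidean algorithm, recording each quotient:
⌊64513/28125⌋ = 2, remainder 8263
⌊28125/8263⌋ = 3, remainder 3336
⌊8263/3336⌋ = 2, remainder 1591
⌊3336/1591⌋ = 2, remainder 154
⌊1591/154⌋ = 10, remainder 51
⌊154/51⌋ = 3, remainder 1
⌊51/1⌋ = 51, remainder 0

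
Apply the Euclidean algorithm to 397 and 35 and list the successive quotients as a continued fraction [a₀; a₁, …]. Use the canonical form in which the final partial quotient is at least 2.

Repeatedly divide and take the remainder:
⌊397/35⌋ = 11, remainder 12
⌊35/12⌋ = 2, remainder 11
⌊12/11⌋ = 1, remainder 1
⌊11/1⌋ = 11, remainder 0

[11; 2, 1, 11]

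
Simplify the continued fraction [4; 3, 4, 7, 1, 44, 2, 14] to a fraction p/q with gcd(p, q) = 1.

606435/140756

Work from the innermost term outward:
Start with 14.
2 + 1/(14/1) = 2 + 1/14 = 29/14
44 + 1/(29/14) = 44 + 14/29 = 1290/29
1 + 1/(1290/29) = 1 + 29/1290 = 1319/1290
7 + 1/(1319/1290) = 7 + 1290/1319 = 10523/1319
4 + 1/(10523/1319) = 4 + 1319/10523 = 43411/10523
3 + 1/(43411/10523) = 3 + 10523/43411 = 140756/43411
4 + 1/(140756/43411) = 4 + 43411/140756 = 606435/140756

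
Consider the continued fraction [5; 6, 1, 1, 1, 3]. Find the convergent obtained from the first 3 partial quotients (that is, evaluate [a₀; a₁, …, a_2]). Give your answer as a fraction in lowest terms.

Build up convergents one term at a time:
a_0 = 5: 5/1
a_1 = 6: 31/6
a_2 = 1: 36/7

36/7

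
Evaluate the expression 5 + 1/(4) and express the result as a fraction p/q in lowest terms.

a_0 = 5: 5/1
a_1 = 4: 21/4

21/4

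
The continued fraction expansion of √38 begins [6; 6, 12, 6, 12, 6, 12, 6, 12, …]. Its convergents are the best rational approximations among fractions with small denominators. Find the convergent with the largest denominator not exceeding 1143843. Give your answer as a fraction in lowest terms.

List convergents until the denominator exceeds the bound:
a_0 = 6: 6/1  (≤ bound)
a_1 = 6: 37/6  (≤ bound)
a_2 = 12: 450/73  (≤ bound)
a_3 = 6: 2737/444  (≤ bound)
a_4 = 12: 33294/5401  (≤ bound)
a_5 = 6: 202501/32850  (≤ bound)
a_6 = 12: 2463306/399601  (≤ bound)
a_7 = 6: 14982337/2430456  (> 1143843, stop)

2463306/399601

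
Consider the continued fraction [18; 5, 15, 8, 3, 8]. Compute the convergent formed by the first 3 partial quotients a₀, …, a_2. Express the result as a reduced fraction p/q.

1383/76

Start with 15.
5 + 1/(15/1) = 5 + 1/15 = 76/15
18 + 1/(76/15) = 18 + 15/76 = 1383/76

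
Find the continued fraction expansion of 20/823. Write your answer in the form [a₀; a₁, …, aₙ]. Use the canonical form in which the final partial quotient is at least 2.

[0; 41, 6, 1, 2]

20 ÷ 823 → quotient 0, remainder 20
823 ÷ 20 → quotient 41, remainder 3
20 ÷ 3 → quotient 6, remainder 2
3 ÷ 2 → quotient 1, remainder 1
2 ÷ 1 → quotient 2, remainder 0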